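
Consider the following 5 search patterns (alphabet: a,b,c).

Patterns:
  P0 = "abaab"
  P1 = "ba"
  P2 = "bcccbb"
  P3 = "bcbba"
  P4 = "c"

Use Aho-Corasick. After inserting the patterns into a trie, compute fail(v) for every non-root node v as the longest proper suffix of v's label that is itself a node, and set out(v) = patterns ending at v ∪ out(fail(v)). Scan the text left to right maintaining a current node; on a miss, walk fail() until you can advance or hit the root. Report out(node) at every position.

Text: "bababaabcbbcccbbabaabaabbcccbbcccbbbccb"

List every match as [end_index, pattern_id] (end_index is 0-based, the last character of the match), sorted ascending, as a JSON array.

Construct AC machine:
Trie (insert patterns):
  n0 'ε': a→1 b→6 c→16
  n1 'a': b→2
  n2 'ab': a→3
  n3 'aba': a→4
  n4 'abaa': b→5
  n5 'abaab': ·  [P0 ends]
  n6 'b': a→7 c→8
  n7 'ba': ·  [P1 ends]
  n8 'bc': b→13 c→9
  n9 'bcc': c→10
  n10 'bccc': b→11
  n11 'bcccb': b→12
  n12 'bcccbb': ·  [P2 ends]
  n13 'bcb': b→14
  n14 'bcbb': a→15
  n15 'bcbba': ·  [P3 ends]
  n16 'c': ·  [P4 ends]

Failure links (BFS by depth):
  n1('a'): parent n0 fail=0; on 'a' 0 → fail=0;  out ∅∪∅=∅
  n6('b'): parent n0 fail=0; on 'b' 0 → fail=0;  out ∅∪∅=∅
  n16('c'): parent n0 fail=0; on 'c' 0 → fail=0;  out {4}∪∅={4}
  n2('ab'): parent n1 fail=0; on 'b' 0 → fail=6;  out ∅∪∅=∅
  n7('ba'): parent n6 fail=0; on 'a' 0 → fail=1;  out {1}∪∅={1}
  n8('bc'): parent n6 fail=0; on 'c' 0 → fail=16;  out ∅∪{4}={4}
  n3('aba'): parent n2 fail=6; on 'a' 6 → fail=7;  out ∅∪{1}={1}
  n9('bcc'): parent n8 fail=16; on 'c' 16→0 → fail=16;  out ∅∪{4}={4}
  n13('bcb'): parent n8 fail=16; on 'b' 16→0 → fail=6;  out ∅∪∅=∅
  n4('abaa'): parent n3 fail=7; on 'a' 7→1→0 → fail=1;  out ∅∪∅=∅
  n10('bccc'): parent n9 fail=16; on 'c' 16→0 → fail=16;  out ∅∪{4}={4}
  n14('bcbb'): parent n13 fail=6; on 'b' 6→0 → fail=6;  out ∅∪∅=∅
  n5('abaab'): parent n4 fail=1; on 'b' 1 → fail=2;  out {0}∪∅={0}
  n11('bcccb'): parent n10 fail=16; on 'b' 16→0 → fail=6;  out ∅∪∅=∅
  n15('bcbba'): parent n14 fail=6; on 'a' 6 → fail=7;  out {3}∪{1}={1,3}
  n12('bcccbb'): parent n11 fail=6; on 'b' 6→0 → fail=6;  out {2}∪∅={2}

Text stream:
i=0 'b': node 0→6
i=1 'a': node 6→7  emit P1@[0:1]
i=2 'b': node 7→2 (via fail)
i=3 'a': node 2→3  emit P1@[2:3]
i=4 'b': node 3→2 (via fail)
i=5 'a': node 2→3  emit P1@[4:5]
i=6 'a': node 3→4
i=7 'b': node 4→5  emit P0@[3:7]
i=8 'c': node 5→8 (via fail)  emit P4@[8:8]
i=9 'b': node 8→13
i=10 'b': node 13→14
i=11 'c': node 14→8 (via fail)  emit P4@[11:11]
i=12 'c': node 8→9  emit P4@[12:12]
i=13 'c': node 9→10  emit P4@[13:13]
i=14 'b': node 10→11
i=15 'b': node 11→12  emit P2@[10:15]
i=16 'a': node 12→7 (via fail)  emit P1@[15:16]
i=17 'b': node 7→2 (via fail)
i=18 'a': node 2→3  emit P1@[17:18]
i=19 'a': node 3→4
i=20 'b': node 4→5  emit P0@[16:20]
i=21 'a': node 5→3 (via fail)  emit P1@[20:21]
i=22 'a': node 3→4
i=23 'b': node 4→5  emit P0@[19:23]
i=24 'b': node 5→6 (via fail)
i=25 'c': node 6→8  emit P4@[25:25]
i=26 'c': node 8→9  emit P4@[26:26]
i=27 'c': node 9→10  emit P4@[27:27]
i=28 'b': node 10→11
i=29 'b': node 11→12  emit P2@[24:29]
i=30 'c': node 12→8 (via fail)  emit P4@[30:30]
i=31 'c': node 8→9  emit P4@[31:31]
i=32 'c': node 9→10  emit P4@[32:32]
i=33 'b': node 10→11
i=34 'b': node 11→12  emit P2@[29:34]
i=35 'b': node 12→6 (via fail)
i=36 'c': node 6→8  emit P4@[36:36]
i=37 'c': node 8→9  emit P4@[37:37]
i=38 'b': node 9→6 (via fail)

All matches (sorted): [[1,1],[3,1],[5,1],[7,0],[8,4],[11,4],[12,4],[13,4],[15,2],[16,1],[18,1],[20,0],[21,1],[23,0],[25,4],[26,4],[27,4],[29,2],[30,4],[31,4],[32,4],[34,2],[36,4],[37,4]]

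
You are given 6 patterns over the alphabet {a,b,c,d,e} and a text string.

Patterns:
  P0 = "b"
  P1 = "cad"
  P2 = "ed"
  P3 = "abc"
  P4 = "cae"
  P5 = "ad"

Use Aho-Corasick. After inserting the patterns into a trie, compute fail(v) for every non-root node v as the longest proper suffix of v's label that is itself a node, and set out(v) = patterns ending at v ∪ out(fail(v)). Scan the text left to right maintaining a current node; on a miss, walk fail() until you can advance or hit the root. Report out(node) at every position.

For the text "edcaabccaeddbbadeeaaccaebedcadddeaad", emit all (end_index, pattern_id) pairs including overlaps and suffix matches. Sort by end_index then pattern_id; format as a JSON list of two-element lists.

Build:
Trie (insert patterns):
  0='ε' goto a→7 b→1 c→2 e→5
  1='b' goto ·  [P0 ends]
  2='c' goto a→3
  3='ca' goto d→4 e→10
  4='cad' goto ·  [P1 ends]
  5='e' goto d→6
  6='ed' goto ·  [P2 ends]
  7='a' goto b→8 d→11
  8='ab' goto c→9
  9='abc' goto ·  [P3 ends]
  10='cae' goto ·  [P4 ends]
  11='ad' goto ·  [P5 ends]

Failure links (BFS by depth):
  n1('b'): parent n0 fail=0; on 'b' 0 → fail=0;  out {0}∪∅={0}
  n2('c'): parent n0 fail=0; on 'c' 0 → fail=0;  out ∅∪∅=∅
  n5('e'): parent n0 fail=0; on 'e' 0 → fail=0;  out ∅∪∅=∅
  n7('a'): parent n0 fail=0; on 'a' 0 → fail=0;  out ∅∪∅=∅
  n3('ca'): parent n2 fail=0; on 'a' 0 → fail=7;  out ∅∪∅=∅
  n6('ed'): parent n5 fail=0; on 'd' 0 → fail=0;  out {2}∪∅={2}
  n8('ab'): parent n7 fail=0; on 'b' 0 → fail=1;  out ∅∪{0}={0}
  n11('ad'): parent n7 fail=0; on 'd' 0 → fail=0;  out {5}∪∅={5}
  n4('cad'): parent n3 fail=7; on 'd' 7 → fail=11;  out {1}∪{5}={1,5}
  n9('abc'): parent n8 fail=1; on 'c' 1→0 → fail=2;  out {3}∪∅={3}
  n10('cae'): parent n3 fail=7; on 'e' 7→0 → fail=5;  out {4}∪∅={4}

Text stream:
i=0 'e': node 0→5
i=1 'd': node 5→6  ** P2@[0:1]
i=2 'c': node 6→2 ·f
i=3 'a': node 2→3
i=4 'a': node 3→7 ·f
i=5 'b': node 7→8  ** P0@[5:5]
i=6 'c': node 8→9  ** P3@[4:6]
i=7 'c': node 9→2 ·f
i=8 'a': node 2→3
i=9 'e': node 3→10  ** P4@[7:9]
i=10 'd': node 10→6 ·f  ** P2@[9:10]
i=11 'd': node 6→0 ·f
i=12 'b': node 0→1  ** P0@[12:12]
i=13 'b': node 1→1 ·f  ** P0@[13:13]
i=14 'a': node 1→7 ·f
i=15 'd': node 7→11  ** P5@[14:15]
i=16 'e': node 11→5 ·f
i=17 'e': node 5→5 ·f
i=18 'a': node 5→7 ·f
i=19 'a': node 7→7 ·f
i=20 'c': node 7→2 ·f
i=21 'c': node 2→2 ·f
i=22 'a': node 2→3
i=23 'e': node 3→10  ** P4@[21:23]
i=24 'b': node 10→1 ·f  ** P0@[24:24]
i=25 'e': node 1→5 ·f
i=26 'd': node 5→6  ** P2@[25:26]
i=27 'c': node 6→2 ·f
i=28 'a': node 2→3
i=29 'd': node 3→4  ** P1@[27:29],P5@[28:29]
i=30 'd': node 4→0 ·f
i=31 'd': node 0→0
i=32 'e': node 0→5
i=33 'a': node 5→7 ·f
i=34 'a': node 7→7 ·f
i=35 'd': node 7→11  ** P5@[34:35]

Matches: [[1,2],[5,0],[6,3],[9,4],[10,2],[12,0],[13,0],[15,5],[23,4],[24,0],[26,2],[29,1],[29,5],[35,5]]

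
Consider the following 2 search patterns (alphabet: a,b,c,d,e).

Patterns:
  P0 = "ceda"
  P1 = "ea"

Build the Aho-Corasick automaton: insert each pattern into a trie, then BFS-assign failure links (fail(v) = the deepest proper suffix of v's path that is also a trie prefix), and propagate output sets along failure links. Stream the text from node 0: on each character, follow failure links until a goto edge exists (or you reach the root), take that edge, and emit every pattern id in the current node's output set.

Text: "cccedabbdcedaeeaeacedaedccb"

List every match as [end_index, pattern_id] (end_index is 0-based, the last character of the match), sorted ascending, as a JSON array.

Construct AC machine:
Trie (insert patterns):
  0='ε' goto c→1 e→5
  1='c' goto e→2
  2='ce' goto d→3
  3='ced' goto a→4
  4='ceda' goto ·  ←P0
  5='e' goto a→6
  6='ea' goto ·  ←P1

Failure links (BFS by depth):
  fail(1) 'c': from fail(0)=0 chase 'c': 0 ⇒ 0;  out=∅∪out(0)=∅
  fail(5) 'e': from fail(0)=0 chase 'e': 0 ⇒ 0;  out=∅∪out(0)=∅
  fail(2) 'ce': from fail(1)=0 chase 'e': 0 ⇒ 5;  out=∅∪out(5)=∅
  fail(6) 'ea': from fail(5)=0 chase 'a': 0 ⇒ 0;  out={1}∪out(0)={1}
  fail(3) 'ced': from fail(2)=5 chase 'd': 5→0 ⇒ 0;  out=∅∪out(0)=∅
  fail(4) 'ceda': from fail(3)=0 chase 'a': 0 ⇒ 0;  out={0}∪out(0)={0}

Run:
[0] read 'c'  n0⇒n1
[1] read 'c'  n1⇒n1 (via fail)
[2] read 'c'  n1⇒n1 (via fail)
[3] read 'e'  n1⇒n2
[4] read 'd'  n2⇒n3
[5] read 'a'  n3⇒n4  emit P0@[2:5]
[6] read 'b'  n4⇒n0 (via fail)
[7] read 'b'  n0⇒n0
[8] read 'd'  n0⇒n0
[9] read 'c'  n0⇒n1
[10] read 'e'  n1⇒n2
[11] read 'd'  n2⇒n3
[12] read 'a'  n3⇒n4  emit P0@[9:12]
[13] read 'e'  n4⇒n5 (via fail)
[14] read 'e'  n5⇒n5 (via fail)
[15] read 'a'  n5⇒n6  emit P1@[14:15]
[16] read 'e'  n6⇒n5 (via fail)
[17] read 'a'  n5⇒n6  emit P1@[16:17]
[18] read 'c'  n6⇒n1 (via fail)
[19] read 'e'  n1⇒n2
[20] read 'd'  n2⇒n3
[21] read 'a'  n3⇒n4  emit P0@[18:21]
[22] read 'e'  n4⇒n5 (via fail)
[23] read 'd'  n5⇒n0 (via fail)
[24] read 'c'  n0⇒n1
[25] read 'c'  n1⇒n1 (via fail)
[26] read 'b'  n1⇒n0 (via fail)

Matches: [[5,0],[12,0],[15,1],[17,1],[21,0]]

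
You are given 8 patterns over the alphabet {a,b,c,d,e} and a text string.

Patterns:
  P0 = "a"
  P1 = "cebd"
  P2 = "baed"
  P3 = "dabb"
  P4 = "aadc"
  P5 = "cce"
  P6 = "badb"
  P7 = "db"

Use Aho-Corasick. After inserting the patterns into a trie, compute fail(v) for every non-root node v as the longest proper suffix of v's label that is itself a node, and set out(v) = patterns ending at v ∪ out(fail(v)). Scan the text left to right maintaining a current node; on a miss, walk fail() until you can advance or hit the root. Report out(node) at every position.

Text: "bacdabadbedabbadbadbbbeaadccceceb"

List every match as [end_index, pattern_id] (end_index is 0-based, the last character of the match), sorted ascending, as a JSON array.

Construct AC machine:
Trie (insert patterns):
  n0 'ε': a→1 b→6 c→2 d→10
  n1 'a': a→14  [P0 ends]
  n2 'c': c→17 e→3
  n3 'ce': b→4
  n4 'ceb': d→5
  n5 'cebd': ·  [P1 ends]
  n6 'b': a→7
  n7 'ba': d→19 e→8
  n8 'bae': d→9
  n9 'baed': ·  [P2 ends]
  n10 'd': a→11 b→21
  n11 'da': b→12
  n12 'dab': b→13
  n13 'dabb': ·  [P3 ends]
  n14 'aa': d→15
  n15 'aad': c→16
  n16 'aadc': ·  [P4 ends]
  n17 'cc': e→18
  n18 'cce': ·  [P5 ends]
  n19 'bad': b→20
  n20 'badb': ·  [P6 ends]
  n21 'db': ·  [P7 ends]

Failure links (BFS by depth):
  n1('a'): parent n0 fail=0; on 'a' 0 → fail=0;  out {0}∪∅={0}
  n2('c'): parent n0 fail=0; on 'c' 0 → fail=0;  out ∅∪∅=∅
  n6('b'): parent n0 fail=0; on 'b' 0 → fail=0;  out ∅∪∅=∅
  n10('d'): parent n0 fail=0; on 'd' 0 → fail=0;  out ∅∪∅=∅
  n3('ce'): parent n2 fail=0; on 'e' 0 → fail=0;  out ∅∪∅=∅
  n7('ba'): parent n6 fail=0; on 'a' 0 → fail=1;  out ∅∪{0}={0}
  n11('da'): parent n10 fail=0; on 'a' 0 → fail=1;  out ∅∪{0}={0}
  n14('aa'): parent n1 fail=0; on 'a' 0 → fail=1;  out ∅∪{0}={0}
  n17('cc'): parent n2 fail=0; on 'c' 0 → fail=2;  out ∅∪∅=∅
  n21('db'): parent n10 fail=0; on 'b' 0 → fail=6;  out {7}∪∅={7}
  n4('ceb'): parent n3 fail=0; on 'b' 0 → fail=6;  out ∅∪∅=∅
  n8('bae'): parent n7 fail=1; on 'e' 1→0 → fail=0;  out ∅∪∅=∅
  n12('dab'): parent n11 fail=1; on 'b' 1→0 → fail=6;  out ∅∪∅=∅
  n15('aad'): parent n14 fail=1; on 'd' 1→0 → fail=10;  out ∅∪∅=∅
  n18('cce'): parent n17 fail=2; on 'e' 2 → fail=3;  out {5}∪∅={5}
  n19('bad'): parent n7 fail=1; on 'd' 1→0 → fail=10;  out ∅∪∅=∅
  n5('cebd'): parent n4 fail=6; on 'd' 6→0 → fail=10;  out {1}∪∅={1}
  n9('baed'): parent n8 fail=0; on 'd' 0 → fail=10;  out {2}∪∅={2}
  n13('dabb'): parent n12 fail=6; on 'b' 6→0 → fail=6;  out {3}∪∅={3}
  n16('aadc'): parent n15 fail=10; on 'c' 10→0 → fail=2;  out {4}∪∅={4}
  n20('badb'): parent n19 fail=10; on 'b' 10 → fail=21;  out {6}∪{7}={6,7}

Run:
pos 0 'b': at 6
pos 1 'a': at 7  → match P0@[1:1]
pos 2 'c': at 2 (via fail)
pos 3 'd': at 10 (via fail)
pos 4 'a': at 11  → match P0@[4:4]
pos 5 'b': at 12
pos 6 'a': at 7 (via fail)  → match P0@[6:6]
pos 7 'd': at 19
pos 8 'b': at 20  → match P6@[5:8],P7@[7:8]
pos 9 'e': at 0 (via fail)
pos 10 'd': at 10
pos 11 'a': at 11  → match P0@[11:11]
pos 12 'b': at 12
pos 13 'b': at 13  → match P3@[10:13]
pos 14 'a': at 7 (via fail)  → match P0@[14:14]
pos 15 'd': at 19
pos 16 'b': at 20  → match P6@[13:16],P7@[15:16]
pos 17 'a': at 7 (via fail)  → match P0@[17:17]
pos 18 'd': at 19
pos 19 'b': at 20  → match P6@[16:19],P7@[18:19]
pos 20 'b': at 6 (via fail)
pos 21 'b': at 6 (via fail)
pos 22 'e': at 0 (via fail)
pos 23 'a': at 1  → match P0@[23:23]
pos 24 'a': at 14  → match P0@[24:24]
pos 25 'd': at 15
pos 26 'c': at 16  → match P4@[23:26]
pos 27 'c': at 17 (via fail)
pos 28 'c': at 17 (via fail)
pos 29 'e': at 18  → match P5@[27:29]
pos 30 'c': at 2 (via fail)
pos 31 'e': at 3
pos 32 'b': at 4

Matches: [[1,0],[4,0],[6,0],[8,6],[8,7],[11,0],[13,3],[14,0],[16,6],[16,7],[17,0],[19,6],[19,7],[23,0],[24,0],[26,4],[29,5]]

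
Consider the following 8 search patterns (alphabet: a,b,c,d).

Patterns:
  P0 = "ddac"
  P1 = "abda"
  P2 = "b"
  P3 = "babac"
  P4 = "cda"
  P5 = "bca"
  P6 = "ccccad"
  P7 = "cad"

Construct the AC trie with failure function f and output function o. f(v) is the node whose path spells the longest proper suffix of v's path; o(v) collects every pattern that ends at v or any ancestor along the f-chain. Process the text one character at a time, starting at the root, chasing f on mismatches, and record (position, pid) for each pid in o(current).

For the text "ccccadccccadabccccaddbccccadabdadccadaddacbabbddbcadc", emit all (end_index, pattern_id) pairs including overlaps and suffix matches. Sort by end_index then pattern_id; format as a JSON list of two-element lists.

Construct AC machine:
Trie nodes:
  n0 'ε': a→5 b→9 c→14 d→1
  n1 'd': d→2
  n2 'dd': a→3
  n3 'dda': c→4
  n4 'ddac': ·  ←P0
  n5 'a': b→6
  n6 'ab': d→7
  n7 'abd': a→8
  n8 'abda': ·  ←P1
  n9 'b': a→10 c→17  ←P2
  n10 'ba': b→11
  n11 'bab': a→12
  n12 'baba': c→13
  n13 'babac': ·  ←P3
  n14 'c': a→24 c→19 d→15
  n15 'cd': a→16
  n16 'cda': ·  ←P4
  n17 'bc': a→18
  n18 'bca': ·  ←P5
  n19 'cc': c→20
  n20 'ccc': c→21
  n21 'cccc': a→22
  n22 'cccca': d→23
  n23 'ccccad': ·  ←P6
  n24 'ca': d→25
  n25 'cad': ·  ←P7

BFS fail/out derivation:
  fail(1) 'd': from fail(0)=0 chase 'd': 0 ⇒ 0;  out=∅∪out(0)=∅
  fail(5) 'a': from fail(0)=0 chase 'a': 0 ⇒ 0;  out=∅∪out(0)=∅
  fail(9) 'b': from fail(0)=0 chase 'b': 0 ⇒ 0;  out={2}∪out(0)={2}
  fail(14) 'c': from fail(0)=0 chase 'c': 0 ⇒ 0;  out=∅∪out(0)=∅
  fail(2) 'dd': from fail(1)=0 chase 'd': 0 ⇒ 1;  out=∅∪out(1)=∅
  fail(6) 'ab': from fail(5)=0 chase 'b': 0 ⇒ 9;  out=∅∪out(9)={2}
  fail(10) 'ba': from fail(9)=0 chase 'a': 0 ⇒ 5;  out=∅∪out(5)=∅
  fail(15) 'cd': from fail(14)=0 chase 'd': 0 ⇒ 1;  out=∅∪out(1)=∅
  fail(17) 'bc': from fail(9)=0 chase 'c': 0 ⇒ 14;  out=∅∪out(14)=∅
  fail(19) 'cc': from fail(14)=0 chase 'c': 0 ⇒ 14;  out=∅∪out(14)=∅
  fail(24) 'ca': from fail(14)=0 chase 'a': 0 ⇒ 5;  out=∅∪out(5)=∅
  fail(3) 'dda': from fail(2)=1 chase 'a': 1→0 ⇒ 5;  out=∅∪out(5)=∅
  fail(7) 'abd': from fail(6)=9 chase 'd': 9→0 ⇒ 1;  out=∅∪out(1)=∅
  fail(11) 'bab': from fail(10)=5 chase 'b': 5 ⇒ 6;  out=∅∪out(6)={2}
  fail(16) 'cda': from fail(15)=1 chase 'a': 1→0 ⇒ 5;  out={4}∪out(5)={4}
  fail(18) 'bca': from fail(17)=14 chase 'a': 14 ⇒ 24;  out={5}∪out(24)={5}
  fail(20) 'ccc': from fail(19)=14 chase 'c': 14 ⇒ 19;  out=∅∪out(19)=∅
  fail(25) 'cad': from fail(24)=5 chase 'd': 5→0 ⇒ 1;  out={7}∪out(1)={7}
  fail(4) 'ddac': from fail(3)=5 chase 'c': 5→0 ⇒ 14;  out={0}∪out(14)={0}
  fail(8) 'abda': from fail(7)=1 chase 'a': 1→0 ⇒ 5;  out={1}∪out(5)={1}
  fail(12) 'baba': from fail(11)=6 chase 'a': 6→9 ⇒ 10;  out=∅∪out(10)=∅
  fail(21) 'cccc': from fail(20)=19 chase 'c': 19 ⇒ 20;  out=∅∪out(20)=∅
  fail(13) 'babac': from fail(12)=10 chase 'c': 10→5→0 ⇒ 14;  out={3}∪out(14)={3}
  fail(22) 'cccca': from fail(21)=20 chase 'a': 20→19→14 ⇒ 24;  out=∅∪out(24)=∅
  fail(23) 'ccccad': from fail(22)=24 chase 'd': 24 ⇒ 25;  out={6}∪out(25)={6,7}

Scan:
pos 0 'c': at 14
pos 1 'c': at 19
pos 2 'c': at 20
pos 3 'c': at 21
pos 4 'a': at 22
pos 5 'd': at 23  → match P6@[0:5],P7@[3:5]
pos 6 'c': at 14 ·f
pos 7 'c': at 19
pos 8 'c': at 20
pos 9 'c': at 21
pos 10 'a': at 22
pos 11 'd': at 23  → match P6@[6:11],P7@[9:11]
pos 12 'a': at 5 ·f
pos 13 'b': at 6  → match P2@[13:13]
pos 14 'c': at 17 ·f
pos 15 'c': at 19 ·f
pos 16 'c': at 20
pos 17 'c': at 21
pos 18 'a': at 22
pos 19 'd': at 23  → match P6@[14:19],P7@[17:19]
pos 20 'd': at 2 ·f
pos 21 'b': at 9 ·f  → match P2@[21:21]
pos 22 'c': at 17
pos 23 'c': at 19 ·f
pos 24 'c': at 20
pos 25 'c': at 21
pos 26 'a': at 22
pos 27 'd': at 23  → match P6@[22:27],P7@[25:27]
pos 28 'a': at 5 ·f
pos 29 'b': at 6  → match P2@[29:29]
pos 30 'd': at 7
pos 31 'a': at 8  → match P1@[28:31]
pos 32 'd': at 1 ·f
pos 33 'c': at 14 ·f
pos 34 'c': at 19
pos 35 'a': at 24 ·f
pos 36 'd': at 25  → match P7@[34:36]
pos 37 'a': at 5 ·f
pos 38 'd': at 1 ·f
pos 39 'd': at 2
pos 40 'a': at 3
pos 41 'c': at 4  → match P0@[38:41]
pos 42 'b': at 9 ·f  → match P2@[42:42]
pos 43 'a': at 10
pos 44 'b': at 11  → match P2@[44:44]
pos 45 'b': at 9 ·f  → match P2@[45:45]
pos 46 'd': at 1 ·f
pos 47 'd': at 2
pos 48 'b': at 9 ·f  → match P2@[48:48]
pos 49 'c': at 17
pos 50 'a': at 18  → match P5@[48:50]
pos 51 'd': at 25 ·f  → match P7@[49:51]
pos 52 'c': at 14 ·f

Matches: [[5,6],[5,7],[11,6],[11,7],[13,2],[19,6],[19,7],[21,2],[27,6],[27,7],[29,2],[31,1],[36,7],[41,0],[42,2],[44,2],[45,2],[48,2],[50,5],[51,7]]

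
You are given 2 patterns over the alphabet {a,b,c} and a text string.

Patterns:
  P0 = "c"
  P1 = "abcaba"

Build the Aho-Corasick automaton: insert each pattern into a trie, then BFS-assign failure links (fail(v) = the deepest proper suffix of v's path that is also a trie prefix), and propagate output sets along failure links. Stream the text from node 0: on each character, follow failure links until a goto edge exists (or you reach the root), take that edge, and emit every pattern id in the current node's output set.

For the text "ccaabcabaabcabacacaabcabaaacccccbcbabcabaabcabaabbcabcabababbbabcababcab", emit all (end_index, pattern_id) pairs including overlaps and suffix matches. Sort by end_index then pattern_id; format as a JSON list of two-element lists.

Build:
Trie (insert patterns):
  n0 'ε': a→2 c→1
  n1 'c': ·  ←P0
  n2 'a': b→3
  n3 'ab': c→4
  n4 'abc': a→5
  n5 'abca': b→6
  n6 'abcab': a→7
  n7 'abcaba': ·  ←P1

Failure links (BFS by depth):
  n1('c'): parent n0 fail=0; on 'c' 0 → fail=0;  out {0}∪∅={0}
  n2('a'): parent n0 fail=0; on 'a' 0 → fail=0;  out ∅∪∅=∅
  n3('ab'): parent n2 fail=0; on 'b' 0 → fail=0;  out ∅∪∅=∅
  n4('abc'): parent n3 fail=0; on 'c' 0 → fail=1;  out ∅∪{0}={0}
  n5('abca'): parent n4 fail=1; on 'a' 1→0 → fail=2;  out ∅∪∅=∅
  n6('abcab'): parent n5 fail=2; on 'b' 2 → fail=3;  out ∅∪∅=∅
  n7('abcaba'): parent n6 fail=3; on 'a' 3→0 → fail=2;  out {1}∪∅={1}

Text stream:
i=0 'c': node 0→1  emit P0@[0:0]
i=1 'c': node 1→1 (fail-walked)  emit P0@[1:1]
i=2 'a': node 1→2 (fail-walked)
i=3 'a': node 2→2 (fail-walked)
i=4 'b': node 2→3
i=5 'c': node 3→4  emit P0@[5:5]
i=6 'a': node 4→5
i=7 'b': node 5→6
i=8 'a': node 6→7  emit P1@[3:8]
i=9 'a': node 7→2 (fail-walked)
i=10 'b': node 2→3
i=11 'c': node 3→4  emit P0@[11:11]
i=12 'a': node 4→5
i=13 'b': node 5→6
i=14 'a': node 6→7  emit P1@[9:14]
i=15 'c': node 7→1 (fail-walked)  emit P0@[15:15]
i=16 'a': node 1→2 (fail-walked)
i=17 'c': node 2→1 (fail-walked)  emit P0@[17:17]
i=18 'a': node 1→2 (fail-walked)
i=19 'a': node 2→2 (fail-walked)
i=20 'b': node 2→3
i=21 'c': node 3→4  emit P0@[21:21]
i=22 'a': node 4→5
i=23 'b': node 5→6
i=24 'a': node 6→7  emit P1@[19:24]
i=25 'a': node 7→2 (fail-walked)
i=26 'a': node 2→2 (fail-walked)
i=27 'c': node 2→1 (fail-walked)  emit P0@[27:27]
i=28 'c': node 1→1 (fail-walked)  emit P0@[28:28]
i=29 'c': node 1→1 (fail-walked)  emit P0@[29:29]
i=30 'c': node 1→1 (fail-walked)  emit P0@[30:30]
i=31 'c': node 1→1 (fail-walked)  emit P0@[31:31]
i=32 'b': node 1→0 (fail-walked)
i=33 'c': node 0→1  emit P0@[33:33]
i=34 'b': node 1→0 (fail-walked)
i=35 'a': node 0→2
i=36 'b': node 2→3
i=37 'c': node 3→4  emit P0@[37:37]
i=38 'a': node 4→5
i=39 'b': node 5→6
i=40 'a': node 6→7  emit P1@[35:40]
i=41 'a': node 7→2 (fail-walked)
i=42 'b': node 2→3
i=43 'c': node 3→4  emit P0@[43:43]
i=44 'a': node 4→5
i=45 'b': node 5→6
i=46 'a': node 6→7  emit P1@[41:46]
i=47 'a': node 7→2 (fail-walked)
i=48 'b': node 2→3
i=49 'b': node 3→0 (fail-walked)
i=50 'c': node 0→1  emit P0@[50:50]
i=51 'a': node 1→2 (fail-walked)
i=52 'b': node 2→3
i=53 'c': node 3→4  emit P0@[53:53]
i=54 'a': node 4→5
i=55 'b': node 5→6
i=56 'a': node 6→7  emit P1@[51:56]
i=57 'b': node 7→3 (fail-walked)
i=58 'a': node 3→2 (fail-walked)
i=59 'b': node 2→3
i=60 'b': node 3→0 (fail-walked)
i=61 'b': node 0→0
i=62 'a': node 0→2
i=63 'b': node 2→3
i=64 'c': node 3→4  emit P0@[64:64]
i=65 'a': node 4→5
i=66 'b': node 5→6
i=67 'a': node 6→7  emit P1@[62:67]
i=68 'b': node 7→3 (fail-walked)
i=69 'c': node 3→4  emit P0@[69:69]
i=70 'a': node 4→5
i=71 'b': node 5→6

All matches (sorted): [[0,0],[1,0],[5,0],[8,1],[11,0],[14,1],[15,0],[17,0],[21,0],[24,1],[27,0],[28,0],[29,0],[30,0],[31,0],[33,0],[37,0],[40,1],[43,0],[46,1],[50,0],[53,0],[56,1],[64,0],[67,1],[69,0]]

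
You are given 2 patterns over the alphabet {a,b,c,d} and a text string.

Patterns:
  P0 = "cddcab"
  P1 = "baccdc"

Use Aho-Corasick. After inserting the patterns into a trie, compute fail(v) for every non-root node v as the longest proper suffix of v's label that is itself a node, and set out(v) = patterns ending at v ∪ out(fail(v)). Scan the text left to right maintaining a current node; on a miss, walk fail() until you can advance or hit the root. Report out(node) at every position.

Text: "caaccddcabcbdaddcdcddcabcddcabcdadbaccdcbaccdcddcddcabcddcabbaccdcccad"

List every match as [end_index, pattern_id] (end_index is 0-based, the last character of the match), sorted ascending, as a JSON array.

Construct AC machine:
Trie nodes:
  n0 'ε': b→7 c→1
  n1 'c': d→2
  n2 'cd': d→3
  n3 'cdd': c→4
  n4 'cddc': a→5
  n5 'cddca': b→6
  n6 'cddcab': ·  [P0 ends]
  n7 'b': a→8
  n8 'ba': c→9
  n9 'bac': c→10
  n10 'bacc': d→11
  n11 'baccd': c→12
  n12 'baccdc': ·  [P1 ends]

BFS fail/out derivation:
  fail(1) 'c': from fail(0)=0 chase 'c': 0 ⇒ 0;  out=∅∪out(0)=∅
  fail(7) 'b': from fail(0)=0 chase 'b': 0 ⇒ 0;  out=∅∪out(0)=∅
  fail(2) 'cd': from fail(1)=0 chase 'd': 0 ⇒ 0;  out=∅∪out(0)=∅
  fail(8) 'ba': from fail(7)=0 chase 'a': 0 ⇒ 0;  out=∅∪out(0)=∅
  fail(3) 'cdd': from fail(2)=0 chase 'd': 0 ⇒ 0;  out=∅∪out(0)=∅
  fail(9) 'bac': from fail(8)=0 chase 'c': 0 ⇒ 1;  out=∅∪out(1)=∅
  fail(4) 'cddc': from fail(3)=0 chase 'c': 0 ⇒ 1;  out=∅∪out(1)=∅
  fail(10) 'bacc': from fail(9)=1 chase 'c': 1→0 ⇒ 1;  out=∅∪out(1)=∅
  fail(5) 'cddca': from fail(4)=1 chase 'a': 1→0 ⇒ 0;  out=∅∪out(0)=∅
  fail(11) 'baccd': from fail(10)=1 chase 'd': 1 ⇒ 2;  out=∅∪out(2)=∅
  fail(6) 'cddcab': from fail(5)=0 chase 'b': 0 ⇒ 7;  out={0}∪out(7)={0}
  fail(12) 'baccdc': from fail(11)=2 chase 'c': 2→0 ⇒ 1;  out={1}∪out(1)={1}

Text stream:
[0] read 'c'  n0⇒n1
[1] read 'a'  n1⇒n0 (fail-walked)
[2] read 'a'  n0⇒n0
[3] read 'c'  n0⇒n1
[4] read 'c'  n1⇒n1 (fail-walked)
[5] read 'd'  n1⇒n2
[6] read 'd'  n2⇒n3
[7] read 'c'  n3⇒n4
[8] read 'a'  n4⇒n5
[9] read 'b'  n5⇒n6  → match P0@[4:9]
[10] read 'c'  n6⇒n1 (fail-walked)
[11] read 'b'  n1⇒n7 (fail-walked)
[12] read 'd'  n7⇒n0 (fail-walked)
[13] read 'a'  n0⇒n0
[14] read 'd'  n0⇒n0
[15] read 'd'  n0⇒n0
[16] read 'c'  n0⇒n1
[17] read 'd'  n1⇒n2
[18] read 'c'  n2⇒n1 (fail-walked)
[19] read 'd'  n1⇒n2
[20] read 'd'  n2⇒n3
[21] read 'c'  n3⇒n4
[22] read 'a'  n4⇒n5
[23] read 'b'  n5⇒n6  → match P0@[18:23]
[24] read 'c'  n6⇒n1 (fail-walked)
[25] read 'd'  n1⇒n2
[26] read 'd'  n2⇒n3
[27] read 'c'  n3⇒n4
[28] read 'a'  n4⇒n5
[29] read 'b'  n5⇒n6  → match P0@[24:29]
[30] read 'c'  n6⇒n1 (fail-walked)
[31] read 'd'  n1⇒n2
[32] read 'a'  n2⇒n0 (fail-walked)
[33] read 'd'  n0⇒n0
[34] read 'b'  n0⇒n7
[35] read 'a'  n7⇒n8
[36] read 'c'  n8⇒n9
[37] read 'c'  n9⇒n10
[38] read 'd'  n10⇒n11
[39] read 'c'  n11⇒n12  → match P1@[34:39]
[40] read 'b'  n12⇒n7 (fail-walked)
[41] read 'a'  n7⇒n8
[42] read 'c'  n8⇒n9
[43] read 'c'  n9⇒n10
[44] read 'd'  n10⇒n11
[45] read 'c'  n11⇒n12  → match P1@[40:45]
[46] read 'd'  n12⇒n2 (fail-walked)
[47] read 'd'  n2⇒n3
[48] read 'c'  n3⇒n4
[49] read 'd'  n4⇒n2 (fail-walked)
[50] read 'd'  n2⇒n3
[51] read 'c'  n3⇒n4
[52] read 'a'  n4⇒n5
[53] read 'b'  n5⇒n6  → match P0@[48:53]
[54] read 'c'  n6⇒n1 (fail-walked)
[55] read 'd'  n1⇒n2
[56] read 'd'  n2⇒n3
[57] read 'c'  n3⇒n4
[58] read 'a'  n4⇒n5
[59] read 'b'  n5⇒n6  → match P0@[54:59]
[60] read 'b'  n6⇒n7 (fail-walked)
[61] read 'a'  n7⇒n8
[62] read 'c'  n8⇒n9
[63] read 'c'  n9⇒n10
[64] read 'd'  n10⇒n11
[65] read 'c'  n11⇒n12  → match P1@[60:65]
[66] read 'c'  n12⇒n1 (fail-walked)
[67] read 'c'  n1⇒n1 (fail-walked)
[68] read 'a'  n1⇒n0 (fail-walked)
[69] read 'd'  n0⇒n0

All matches (sorted): [[9,0],[23,0],[29,0],[39,1],[45,1],[53,0],[59,0],[65,1]]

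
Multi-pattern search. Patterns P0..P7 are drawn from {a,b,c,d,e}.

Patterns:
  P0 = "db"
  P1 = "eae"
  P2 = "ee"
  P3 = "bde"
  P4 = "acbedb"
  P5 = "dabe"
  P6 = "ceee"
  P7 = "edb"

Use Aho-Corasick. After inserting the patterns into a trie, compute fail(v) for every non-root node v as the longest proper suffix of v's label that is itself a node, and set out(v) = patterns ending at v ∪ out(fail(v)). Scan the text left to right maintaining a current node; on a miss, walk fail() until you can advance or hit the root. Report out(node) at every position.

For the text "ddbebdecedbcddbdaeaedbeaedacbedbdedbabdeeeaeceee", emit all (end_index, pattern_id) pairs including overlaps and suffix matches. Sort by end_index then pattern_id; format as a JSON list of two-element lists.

Build:
Trie (insert patterns):
  n0 'ε': a→10 b→7 c→19 d→1 e→3
  n1 'd': a→16 b→2
  n2 'db': ·  ←P0
  n3 'e': a→4 d→23 e→6
  n4 'ea': e→5
  n5 'eae': ·  ←P1
  n6 'ee': ·  ←P2
  n7 'b': d→8
  n8 'bd': e→9
  n9 'bde': ·  ←P3
  n10 'a': c→11
  n11 'ac': b→12
  n12 'acb': e→13
  n13 'acbe': d→14
  n14 'acbed': b→15
  n15 'acbedb': ·  ←P4
  n16 'da': b→17
  n17 'dab': e→18
  n18 'dabe': ·  ←P5
  n19 'c': e→20
  n20 'ce': e→21
  n21 'cee': e→22
  n22 'ceee': ·  ←P6
  n23 'ed': b→24
  n24 'edb': ·  ←P7

BFS fail/out derivation:
  n1('d'): parent n0 fail=0; on 'd' 0 → fail=0;  out ∅∪∅=∅
  n3('e'): parent n0 fail=0; on 'e' 0 → fail=0;  out ∅∪∅=∅
  n7('b'): parent n0 fail=0; on 'b' 0 → fail=0;  out ∅∪∅=∅
  n10('a'): parent n0 fail=0; on 'a' 0 → fail=0;  out ∅∪∅=∅
  n19('c'): parent n0 fail=0; on 'c' 0 → fail=0;  out ∅∪∅=∅
  n2('db'): parent n1 fail=0; on 'b' 0 → fail=7;  out {0}∪∅={0}
  n4('ea'): parent n3 fail=0; on 'a' 0 → fail=10;  out ∅∪∅=∅
  n6('ee'): parent n3 fail=0; on 'e' 0 → fail=3;  out {2}∪∅={2}
  n8('bd'): parent n7 fail=0; on 'd' 0 → fail=1;  out ∅∪∅=∅
  n11('ac'): parent n10 fail=0; on 'c' 0 → fail=19;  out ∅∪∅=∅
  n16('da'): parent n1 fail=0; on 'a' 0 → fail=10;  out ∅∪∅=∅
  n20('ce'): parent n19 fail=0; on 'e' 0 → fail=3;  out ∅∪∅=∅
  n23('ed'): parent n3 fail=0; on 'd' 0 → fail=1;  out ∅∪∅=∅
  n5('eae'): parent n4 fail=10; on 'e' 10→0 → fail=3;  out {1}∪∅={1}
  n9('bde'): parent n8 fail=1; on 'e' 1→0 → fail=3;  out {3}∪∅={3}
  n12('acb'): parent n11 fail=19; on 'b' 19→0 → fail=7;  out ∅∪∅=∅
  n17('dab'): parent n16 fail=10; on 'b' 10→0 → fail=7;  out ∅∪∅=∅
  n21('cee'): parent n20 fail=3; on 'e' 3 → fail=6;  out ∅∪{2}={2}
  n24('edb'): parent n23 fail=1; on 'b' 1 → fail=2;  out {7}∪{0}={0,7}
  n13('acbe'): parent n12 fail=7; on 'e' 7→0 → fail=3;  out ∅∪∅=∅
  n18('dabe'): parent n17 fail=7; on 'e' 7→0 → fail=3;  out {5}∪∅={5}
  n22('ceee'): parent n21 fail=6; on 'e' 6→3 → fail=6;  out {6}∪{2}={2,6}
  n14('acbed'): parent n13 fail=3; on 'd' 3 → fail=23;  out ∅∪∅=∅
  n15('acbedb'): parent n14 fail=23; on 'b' 23 → fail=24;  out {4}∪{0,7}={0,4,7}

Scan:
[0] read 'd'  n0⇒n1
[1] read 'd'  n1⇒n1 (fail-walked)
[2] read 'b'  n1⇒n2  emit P0@[1:2]
[3] read 'e'  n2⇒n3 (fail-walked)
[4] read 'b'  n3⇒n7 (fail-walked)
[5] read 'd'  n7⇒n8
[6] read 'e'  n8⇒n9  emit P3@[4:6]
[7] read 'c'  n9⇒n19 (fail-walked)
[8] read 'e'  n19⇒n20
[9] read 'd'  n20⇒n23 (fail-walked)
[10] read 'b'  n23⇒n24  emit P0@[9:10],P7@[8:10]
[11] read 'c'  n24⇒n19 (fail-walked)
[12] read 'd'  n19⇒n1 (fail-walked)
[13] read 'd'  n1⇒n1 (fail-walked)
[14] read 'b'  n1⇒n2  emit P0@[13:14]
[15] read 'd'  n2⇒n8 (fail-walked)
[16] read 'a'  n8⇒n16 (fail-walked)
[17] read 'e'  n16⇒n3 (fail-walked)
[18] read 'a'  n3⇒n4
[19] read 'e'  n4⇒n5  emit P1@[17:19]
[20] read 'd'  n5⇒n23 (fail-walked)
[21] read 'b'  n23⇒n24  emit P0@[20:21],P7@[19:21]
[22] read 'e'  n24⇒n3 (fail-walked)
[23] read 'a'  n3⇒n4
[24] read 'e'  n4⇒n5  emit P1@[22:24]
[25] read 'd'  n5⇒n23 (fail-walked)
[26] read 'a'  n23⇒n16 (fail-walked)
[27] read 'c'  n16⇒n11 (fail-walked)
[28] read 'b'  n11⇒n12
[29] read 'e'  n12⇒n13
[30] read 'd'  n13⇒n14
[31] read 'b'  n14⇒n15  emit P0@[30:31],P4@[26:31],P7@[29:31]
[32] read 'd'  n15⇒n8 (fail-walked)
[33] read 'e'  n8⇒n9  emit P3@[31:33]
[34] read 'd'  n9⇒n23 (fail-walked)
[35] read 'b'  n23⇒n24  emit P0@[34:35],P7@[33:35]
[36] read 'a'  n24⇒n10 (fail-walked)
[37] read 'b'  n10⇒n7 (fail-walked)
[38] read 'd'  n7⇒n8
[39] read 'e'  n8⇒n9  emit P3@[37:39]
[40] read 'e'  n9⇒n6 (fail-walked)  emit P2@[39:40]
[41] read 'e'  n6⇒n6 (fail-walked)  emit P2@[40:41]
[42] read 'a'  n6⇒n4 (fail-walked)
[43] read 'e'  n4⇒n5  emit P1@[41:43]
[44] read 'c'  n5⇒n19 (fail-walked)
[45] read 'e'  n19⇒n20
[46] read 'e'  n20⇒n21  emit P2@[45:46]
[47] read 'e'  n21⇒n22  emit P2@[46:47],P6@[44:47]

Result: [[2,0],[6,3],[10,0],[10,7],[14,0],[19,1],[21,0],[21,7],[24,1],[31,0],[31,4],[31,7],[33,3],[35,0],[35,7],[39,3],[40,2],[41,2],[43,1],[46,2],[47,2],[47,6]]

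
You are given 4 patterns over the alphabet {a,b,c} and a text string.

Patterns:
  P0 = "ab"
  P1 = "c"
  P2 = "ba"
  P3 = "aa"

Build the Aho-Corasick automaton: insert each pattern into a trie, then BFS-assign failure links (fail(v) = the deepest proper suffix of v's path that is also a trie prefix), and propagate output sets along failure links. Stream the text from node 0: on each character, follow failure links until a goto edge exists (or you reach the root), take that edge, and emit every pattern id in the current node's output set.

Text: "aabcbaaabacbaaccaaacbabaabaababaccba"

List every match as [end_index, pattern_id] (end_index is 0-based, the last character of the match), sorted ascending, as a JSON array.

Build automaton:
Trie (insert patterns):
  0='ε' goto a→1 b→4 c→3
  1='a' goto a→6 b→2
  2='ab' goto ·  [P0 ends]
  3='c' goto ·  [P1 ends]
  4='b' goto a→5
  5='ba' goto ·  [P2 ends]
  6='aa' goto ·  [P3 ends]

BFS fail/out derivation:
  fail(1) 'a': from fail(0)=0 chase 'a': 0 ⇒ 0;  out=∅∪out(0)=∅
  fail(3) 'c': from fail(0)=0 chase 'c': 0 ⇒ 0;  out={1}∪out(0)={1}
  fail(4) 'b': from fail(0)=0 chase 'b': 0 ⇒ 0;  out=∅∪out(0)=∅
  fail(2) 'ab': from fail(1)=0 chase 'b': 0 ⇒ 4;  out={0}∪out(4)={0}
  fail(5) 'ba': from fail(4)=0 chase 'a': 0 ⇒ 1;  out={2}∪out(1)={2}
  fail(6) 'aa': from fail(1)=0 chase 'a': 0 ⇒ 1;  out={3}∪out(1)={3}

Text stream:
i=0 'a': node 0→1
i=1 'a': node 1→6  ** P3@[0:1]
i=2 'b': node 6→2 ·f  ** P0@[1:2]
i=3 'c': node 2→3 ·f  ** P1@[3:3]
i=4 'b': node 3→4 ·f
i=5 'a': node 4→5  ** P2@[4:5]
i=6 'a': node 5→6 ·f  ** P3@[5:6]
i=7 'a': node 6→6 ·f  ** P3@[6:7]
i=8 'b': node 6→2 ·f  ** P0@[7:8]
i=9 'a': node 2→5 ·f  ** P2@[8:9]
i=10 'c': node 5→3 ·f  ** P1@[10:10]
i=11 'b': node 3→4 ·f
i=12 'a': node 4→5  ** P2@[11:12]
i=13 'a': node 5→6 ·f  ** P3@[12:13]
i=14 'c': node 6→3 ·f  ** P1@[14:14]
i=15 'c': node 3→3 ·f  ** P1@[15:15]
i=16 'a': node 3→1 ·f
i=17 'a': node 1→6  ** P3@[16:17]
i=18 'a': node 6→6 ·f  ** P3@[17:18]
i=19 'c': node 6→3 ·f  ** P1@[19:19]
i=20 'b': node 3→4 ·f
i=21 'a': node 4→5  ** P2@[20:21]
i=22 'b': node 5→2 ·f  ** P0@[21:22]
i=23 'a': node 2→5 ·f  ** P2@[22:23]
i=24 'a': node 5→6 ·f  ** P3@[23:24]
i=25 'b': node 6→2 ·f  ** P0@[24:25]
i=26 'a': node 2→5 ·f  ** P2@[25:26]
i=27 'a': node 5→6 ·f  ** P3@[26:27]
i=28 'b': node 6→2 ·f  ** P0@[27:28]
i=29 'a': node 2→5 ·f  ** P2@[28:29]
i=30 'b': node 5→2 ·f  ** P0@[29:30]
i=31 'a': node 2→5 ·f  ** P2@[30:31]
i=32 'c': node 5→3 ·f  ** P1@[32:32]
i=33 'c': node 3→3 ·f  ** P1@[33:33]
i=34 'b': node 3→4 ·f
i=35 'a': node 4→5  ** P2@[34:35]

All matches (sorted): [[1,3],[2,0],[3,1],[5,2],[6,3],[7,3],[8,0],[9,2],[10,1],[12,2],[13,3],[14,1],[15,1],[17,3],[18,3],[19,1],[21,2],[22,0],[23,2],[24,3],[25,0],[26,2],[27,3],[28,0],[29,2],[30,0],[31,2],[32,1],[33,1],[35,2]]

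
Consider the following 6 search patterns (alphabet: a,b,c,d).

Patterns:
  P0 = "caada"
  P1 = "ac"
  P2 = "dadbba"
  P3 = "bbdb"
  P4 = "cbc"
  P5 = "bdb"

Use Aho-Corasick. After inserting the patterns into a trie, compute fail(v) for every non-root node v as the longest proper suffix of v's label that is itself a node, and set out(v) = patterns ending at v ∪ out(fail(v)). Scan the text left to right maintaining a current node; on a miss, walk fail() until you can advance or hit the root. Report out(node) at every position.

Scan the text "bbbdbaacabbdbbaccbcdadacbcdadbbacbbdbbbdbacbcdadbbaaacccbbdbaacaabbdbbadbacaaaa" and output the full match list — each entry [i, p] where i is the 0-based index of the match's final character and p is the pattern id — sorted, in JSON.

Build automaton:
Trie nodes:
  0='ε' goto a→6 b→14 c→1 d→8
  1='c' goto a→2 b→18
  2='ca' goto a→3
  3='caa' goto d→4
  4='caad' goto a→5
  5='caada' goto ·  ←P0
  6='a' goto c→7
  7='ac' goto ·  ←P1
  8='d' goto a→9
  9='da' goto d→10
  10='dad' goto b→11
  11='dadb' goto b→12
  12='dadbb' goto a→13
  13='dadbba' goto ·  ←P2
  14='b' goto b→15 d→20
  15='bb' goto d→16
  16='bbd' goto b→17
  17='bbdb' goto ·  ←P3
  18='cb' goto c→19
  19='cbc' goto ·  ←P4
  20='bd' goto b→21
  21='bdb' goto ·  ←P5

Failure links (BFS by depth):
  fail(1) 'c': from fail(0)=0 chase 'c': 0 ⇒ 0;  out=∅∪out(0)=∅
  fail(6) 'a': from fail(0)=0 chase 'a': 0 ⇒ 0;  out=∅∪out(0)=∅
  fail(8) 'd': from fail(0)=0 chase 'd': 0 ⇒ 0;  out=∅∪out(0)=∅
  fail(14) 'b': from fail(0)=0 chase 'b': 0 ⇒ 0;  out=∅∪out(0)=∅
  fail(2) 'ca': from fail(1)=0 chase 'a': 0 ⇒ 6;  out=∅∪out(6)=∅
  fail(7) 'ac': from fail(6)=0 chase 'c': 0 ⇒ 1;  out={1}∪out(1)={1}
  fail(9) 'da': from fail(8)=0 chase 'a': 0 ⇒ 6;  out=∅∪out(6)=∅
  fail(15) 'bb': from fail(14)=0 chase 'b': 0 ⇒ 14;  out=∅∪out(14)=∅
  fail(18) 'cb': from fail(1)=0 chase 'b': 0 ⇒ 14;  out=∅∪out(14)=∅
  fail(20) 'bd': from fail(14)=0 chase 'd': 0 ⇒ 8;  out=∅∪out(8)=∅
  fail(3) 'caa': from fail(2)=6 chase 'a': 6→0 ⇒ 6;  out=∅∪out(6)=∅
  fail(10) 'dad': from fail(9)=6 chase 'd': 6→0 ⇒ 8;  out=∅∪out(8)=∅
  fail(16) 'bbd': from fail(15)=14 chase 'd': 14 ⇒ 20;  out=∅∪out(20)=∅
  fail(19) 'cbc': from fail(18)=14 chase 'c': 14→0 ⇒ 1;  out={4}∪out(1)={4}
  fail(21) 'bdb': from fail(20)=8 chase 'b': 8→0 ⇒ 14;  out={5}∪out(14)={5}
  fail(4) 'caad': from fail(3)=6 chase 'd': 6→0 ⇒ 8;  out=∅∪out(8)=∅
  fail(11) 'dadb': from fail(10)=8 chase 'b': 8→0 ⇒ 14;  out=∅∪out(14)=∅
  fail(17) 'bbdb': from fail(16)=20 chase 'b': 20 ⇒ 21;  out={3}∪out(21)={3,5}
  fail(5) 'caada': from fail(4)=8 chase 'a': 8 ⇒ 9;  out={0}∪out(9)={0}
  fail(12) 'dadbb': from fail(11)=14 chase 'b': 14 ⇒ 15;  out=∅∪out(15)=∅
  fail(13) 'dadbba': from fail(12)=15 chase 'a': 15→14→0 ⇒ 6;  out={2}∪out(6)={2}

Scan:
[0] read 'b'  n0⇒n14
[1] read 'b'  n14⇒n15
[2] read 'b'  n15⇒n15 ·f
[3] read 'd'  n15⇒n16
[4] read 'b'  n16⇒n17  → match P3@[1:4],P5@[2:4]
[5] read 'a'  n17⇒n6 ·f
[6] read 'a'  n6⇒n6 ·f
[7] read 'c'  n6⇒n7  → match P1@[6:7]
[8] read 'a'  n7⇒n2 ·f
[9] read 'b'  n2⇒n14 ·f
[10] read 'b'  n14⇒n15
[11] read 'd'  n15⇒n16
[12] read 'b'  n16⇒n17  → match P3@[9:12],P5@[10:12]
[13] read 'b'  n17⇒n15 ·f
[14] read 'a'  n15⇒n6 ·f
[15] read 'c'  n6⇒n7  → match P1@[14:15]
[16] read 'c'  n7⇒n1 ·f
[17] read 'b'  n1⇒n18
[18] read 'c'  n18⇒n19  → match P4@[16:18]
[19] read 'd'  n19⇒n8 ·f
[20] read 'a'  n8⇒n9
[21] read 'd'  n9⇒n10
[22] read 'a'  n10⇒n9 ·f
[23] read 'c'  n9⇒n7 ·f  → match P1@[22:23]
[24] read 'b'  n7⇒n18 ·f
[25] read 'c'  n18⇒n19  → match P4@[23:25]
[26] read 'd'  n19⇒n8 ·f
[27] read 'a'  n8⇒n9
[28] read 'd'  n9⇒n10
[29] read 'b'  n10⇒n11
[30] read 'b'  n11⇒n12
[31] read 'a'  n12⇒n13  → match P2@[26:31]
[32] read 'c'  n13⇒n7 ·f  → match P1@[31:32]
[33] read 'b'  n7⇒n18 ·f
[34] read 'b'  n18⇒n15 ·f
[35] read 'd'  n15⇒n16
[36] read 'b'  n16⇒n17  → match P3@[33:36],P5@[34:36]
[37] read 'b'  n17⇒n15 ·f
[38] read 'b'  n15⇒n15 ·f
[39] read 'd'  n15⇒n16
[40] read 'b'  n16⇒n17  → match P3@[37:40],P5@[38:40]
[41] read 'a'  n17⇒n6 ·f
[42] read 'c'  n6⇒n7  → match P1@[41:42]
[43] read 'b'  n7⇒n18 ·f
[44] read 'c'  n18⇒n19  → match P4@[42:44]
[45] read 'd'  n19⇒n8 ·f
[46] read 'a'  n8⇒n9
[47] read 'd'  n9⇒n10
[48] read 'b'  n10⇒n11
[49] read 'b'  n11⇒n12
[50] read 'a'  n12⇒n13  → match P2@[45:50]
[51] read 'a'  n13⇒n6 ·f
[52] read 'a'  n6⇒n6 ·f
[53] read 'c'  n6⇒n7  → match P1@[52:53]
[54] read 'c'  n7⇒n1 ·f
[55] read 'c'  n1⇒n1 ·f
[56] read 'b'  n1⇒n18
[57] read 'b'  n18⇒n15 ·f
[58] read 'd'  n15⇒n16
[59] read 'b'  n16⇒n17  → match P3@[56:59],P5@[57:59]
[60] read 'a'  n17⇒n6 ·f
[61] read 'a'  n6⇒n6 ·f
[62] read 'c'  n6⇒n7  → match P1@[61:62]
[63] read 'a'  n7⇒n2 ·f
[64] read 'a'  n2⇒n3
[65] read 'b'  n3⇒n14 ·f
[66] read 'b'  n14⇒n15
[67] read 'd'  n15⇒n16
[68] read 'b'  n16⇒n17  → match P3@[65:68],P5@[66:68]
[69] read 'b'  n17⇒n15 ·f
[70] read 'a'  n15⇒n6 ·f
[71] read 'd'  n6⇒n8 ·f
[72] read 'b'  n8⇒n14 ·f
[73] read 'a'  n14⇒n6 ·f
[74] read 'c'  n6⇒n7  → match P1@[73:74]
[75] read 'a'  n7⇒n2 ·f
[76] read 'a'  n2⇒n3
[77] read 'a'  n3⇒n6 ·f
[78] read 'a'  n6⇒n6 ·f

Matches: [[4,3],[4,5],[7,1],[12,3],[12,5],[15,1],[18,4],[23,1],[25,4],[31,2],[32,1],[36,3],[36,5],[40,3],[40,5],[42,1],[44,4],[50,2],[53,1],[59,3],[59,5],[62,1],[68,3],[68,5],[74,1]]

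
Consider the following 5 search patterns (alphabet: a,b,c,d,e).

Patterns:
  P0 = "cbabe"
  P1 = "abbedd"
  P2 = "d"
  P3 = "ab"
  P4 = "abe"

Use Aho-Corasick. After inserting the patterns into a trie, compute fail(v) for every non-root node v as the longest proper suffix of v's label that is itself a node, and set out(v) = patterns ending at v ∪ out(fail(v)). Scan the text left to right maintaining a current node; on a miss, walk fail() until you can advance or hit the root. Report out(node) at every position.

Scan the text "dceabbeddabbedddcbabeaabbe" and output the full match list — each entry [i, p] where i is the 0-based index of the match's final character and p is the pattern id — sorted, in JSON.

Build:
Trie (insert patterns):
  0='ε' goto a→6 c→1 d→12
  1='c' goto b→2
  2='cb' goto a→3
  3='cba' goto b→4
  4='cbab' goto e→5
  5='cbabe' goto ·  ←P0
  6='a' goto b→7
  7='ab' goto b→8 e→13  ←P3
  8='abb' goto e→9
  9='abbe' goto d→10
  10='abbed' goto d→11
  11='abbedd' goto ·  ←P1
  12='d' goto ·  ←P2
  13='abe' goto ·  ←P4

BFS fail/out derivation:
  fail(1) 'c': from fail(0)=0 chase 'c': 0 ⇒ 0;  out=∅∪out(0)=∅
  fail(6) 'a': from fail(0)=0 chase 'a': 0 ⇒ 0;  out=∅∪out(0)=∅
  fail(12) 'd': from fail(0)=0 chase 'd': 0 ⇒ 0;  out={2}∪out(0)={2}
  fail(2) 'cb': from fail(1)=0 chase 'b': 0 ⇒ 0;  out=∅∪out(0)=∅
  fail(7) 'ab': from fail(6)=0 chase 'b': 0 ⇒ 0;  out={3}∪out(0)={3}
  fail(3) 'cba': from fail(2)=0 chase 'a': 0 ⇒ 6;  out=∅∪out(6)=∅
  fail(8) 'abb': from fail(7)=0 chase 'b': 0 ⇒ 0;  out=∅∪out(0)=∅
  fail(13) 'abe': from fail(7)=0 chase 'e': 0 ⇒ 0;  out={4}∪out(0)={4}
  fail(4) 'cbab': from fail(3)=6 chase 'b': 6 ⇒ 7;  out=∅∪out(7)={3}
  fail(9) 'abbe': from fail(8)=0 chase 'e': 0 ⇒ 0;  out=∅∪out(0)=∅
  fail(5) 'cbabe': from fail(4)=7 chase 'e': 7 ⇒ 13;  out={0}∪out(13)={0,4}
  fail(10) 'abbed': from fail(9)=0 chase 'd': 0 ⇒ 12;  out=∅∪out(12)={2}
  fail(11) 'abbedd': from fail(10)=12 chase 'd': 12→0 ⇒ 12;  out={1}∪out(12)={1,2}

Scan:
pos 0 'd': at 12  ** P2@[0:0]
pos 1 'c': at 1 ·f
pos 2 'e': at 0 ·f
pos 3 'a': at 6
pos 4 'b': at 7  ** P3@[3:4]
pos 5 'b': at 8
pos 6 'e': at 9
pos 7 'd': at 10  ** P2@[7:7]
pos 8 'd': at 11  ** P1@[3:8],P2@[8:8]
pos 9 'a': at 6 ·f
pos 10 'b': at 7  ** P3@[9:10]
pos 11 'b': at 8
pos 12 'e': at 9
pos 13 'd': at 10  ** P2@[13:13]
pos 14 'd': at 11  ** P1@[9:14],P2@[14:14]
pos 15 'd': at 12 ·f  ** P2@[15:15]
pos 16 'c': at 1 ·f
pos 17 'b': at 2
pos 18 'a': at 3
pos 19 'b': at 4  ** P3@[18:19]
pos 20 'e': at 5  ** P0@[16:20],P4@[18:20]
pos 21 'a': at 6 ·f
pos 22 'a': at 6 ·f
pos 23 'b': at 7  ** P3@[22:23]
pos 24 'b': at 8
pos 25 'e': at 9

All matches (sorted): [[0,2],[4,3],[7,2],[8,1],[8,2],[10,3],[13,2],[14,1],[14,2],[15,2],[19,3],[20,0],[20,4],[23,3]]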